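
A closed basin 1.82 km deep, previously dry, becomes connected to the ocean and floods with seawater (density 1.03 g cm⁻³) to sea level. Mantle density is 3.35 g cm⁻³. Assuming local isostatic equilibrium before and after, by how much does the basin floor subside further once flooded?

0.808 km

After flooding the water column is d + s deep. Its weight must equal the weight of mantle displaced by the extra subsidence s: (d + s) ρ_w = s ρ_m.
s = d ρ_w / (ρ_m − ρ_w) = 1.82 km × 1.03/(3.35 − 1.03) = 0.808 km.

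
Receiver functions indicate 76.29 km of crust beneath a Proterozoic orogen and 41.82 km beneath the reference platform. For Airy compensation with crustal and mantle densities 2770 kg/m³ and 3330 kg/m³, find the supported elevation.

Excess crust Δ = 76.29 km − 41.82 km = 34.47 km, split between elevation h and root r with h + r = Δ.
Airy balance ρ_c h = (ρ_m − ρ_c) r gives r = h ρ_c/(ρ_m − ρ_c), so h (1 + ρ_c/(ρ_m − ρ_c)) = Δ, i.e. h = Δ (ρ_m − ρ_c)/ρ_m.
h = 34.47 km × 560/3330 = 5.8 km.

5.8 km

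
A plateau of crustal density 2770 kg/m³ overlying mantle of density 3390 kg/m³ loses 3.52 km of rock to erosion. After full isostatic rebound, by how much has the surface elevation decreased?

Rebound u = e ρ_c/ρ_m = 3.52 km × 2770/3390 = 2.876 km.
Net surface drop = e − u = 3.52 km − 2.876 km = e (ρ_m − ρ_c)/ρ_m = 0.644 km.

0.644 km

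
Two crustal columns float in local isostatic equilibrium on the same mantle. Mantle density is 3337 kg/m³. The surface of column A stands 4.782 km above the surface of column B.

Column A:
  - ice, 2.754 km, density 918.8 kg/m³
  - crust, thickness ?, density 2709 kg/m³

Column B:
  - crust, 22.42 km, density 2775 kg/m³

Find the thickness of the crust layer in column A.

Take the compensation level at the base of the deeper column (depth z_c below the surface of column A) and equate Σ ρ_i t_i down to z_c; mantle fills any gap and the z_c terms cancel.
Column A: 2.754×918.8 + x×2709 + (z_c − 2.754 − x)×3337
Column B: 4.782×0 + 22.42×2775 + (z_c − 4.782 − 22.42)×3337
The z_c×3337 term appears on both sides and cancels. Collect the known terms of each column as K = Σ(ρt)_known − 3337 × (depth of known layers): K_A = 2530.3752 − 3337×2.754 = −6659.7228; K_B = 62215.5 − 3337×(4.782 + 22.42) = −28557.574.
Balance: K_A − x×(3337 − 2709) = K_B, so x = (K_A − K_B)/(3337 − 2709) = 21897.9/628 = 34.9 km.

34.9 km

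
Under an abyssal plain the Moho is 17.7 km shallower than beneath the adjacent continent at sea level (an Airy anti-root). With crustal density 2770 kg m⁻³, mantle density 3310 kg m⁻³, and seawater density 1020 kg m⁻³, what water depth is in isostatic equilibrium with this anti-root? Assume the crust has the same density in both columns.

Replacing a thickness d of crust by seawater at the top must be balanced by replacing crust with mantle at the base: d (ρ_c − ρ_w) = a (ρ_m − ρ_c).
d = a (ρ_m − ρ_c)/(ρ_c − ρ_w) = 17.7 km × 540/1750 = 5.46 km.

5.46 km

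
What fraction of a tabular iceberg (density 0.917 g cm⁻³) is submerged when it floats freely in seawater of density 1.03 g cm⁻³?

Submerged fraction = ρ_obj/ρ_fluid = 0.917/1.03 = 0.89.

0.89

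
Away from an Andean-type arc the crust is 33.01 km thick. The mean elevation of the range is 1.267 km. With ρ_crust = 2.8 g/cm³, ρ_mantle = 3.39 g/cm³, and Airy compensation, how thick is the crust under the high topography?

40.3 km

Root depth r = h ρ_c / (ρ_m − ρ_c) = 1.267 km × 2.8 / 0.59 = 6.013 km.
Total thickness = T + h + r = 33.01 km + 1.267 km + 6.013 km = 40.3 km.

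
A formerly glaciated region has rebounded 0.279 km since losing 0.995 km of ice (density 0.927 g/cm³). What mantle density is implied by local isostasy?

3.31 g/cm³

ρ_m = ρ_ice t / u = 0.927 × 0.995 km/0.279 km = 3.31 g/cm³.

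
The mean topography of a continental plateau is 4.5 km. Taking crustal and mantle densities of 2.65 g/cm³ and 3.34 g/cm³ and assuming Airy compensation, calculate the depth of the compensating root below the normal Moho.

In Airy isostatic equilibrium: the weight of the topography is balanced by the buoyancy of the root, ρ_c h = (ρ_m − ρ_c) r.
r = h · ρ_c / (ρ_m − ρ_c) = 4.5 km × 2.65 / (3.34 − 2.65) = 17.3 km.

17.3 km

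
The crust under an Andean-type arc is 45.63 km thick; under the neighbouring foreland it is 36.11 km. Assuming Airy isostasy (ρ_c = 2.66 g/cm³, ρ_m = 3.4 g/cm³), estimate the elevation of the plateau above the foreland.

Excess crust Δ = 45.63 km − 36.11 km = 9.52 km, split between elevation h and root r with h + r = Δ.
Airy balance ρ_c h = (ρ_m − ρ_c) r gives r = h ρ_c/(ρ_m − ρ_c), so h (1 + ρ_c/(ρ_m − ρ_c)) = Δ, i.e. h = Δ (ρ_m − ρ_c)/ρ_m.
h = 9.52 km × 0.74/3.4 = 2.07 km.

2.07 km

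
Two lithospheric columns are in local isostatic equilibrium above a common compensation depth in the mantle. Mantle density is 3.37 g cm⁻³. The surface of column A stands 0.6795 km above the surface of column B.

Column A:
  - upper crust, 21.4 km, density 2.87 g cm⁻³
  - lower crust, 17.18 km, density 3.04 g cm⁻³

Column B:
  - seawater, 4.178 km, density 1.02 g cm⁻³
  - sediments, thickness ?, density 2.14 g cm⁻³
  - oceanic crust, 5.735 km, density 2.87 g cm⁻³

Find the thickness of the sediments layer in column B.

Take the compensation level at the base of the deeper column (depth z_c below the surface of column A) and equate Σ ρ_i t_i down to z_c; mantle fills any gap and the z_c terms cancel.
Column A: 21.4×2.87 + 17.18×3.04 + (z_c − 38.58)×3.37
Column B: 0.6795×0 + 4.178×1.02 + x×2.14 + 5.735×2.87 + (z_c − 0.6795 − 9.913 − x)×3.37
The z_c×3.37 term appears on both sides and cancels. Collect the known terms of each column as K = Σ(ρt)_known − 3.37 × (depth of known layers): K_A = 113.6452 − 3.37×38.58 = −16.3694; K_B = 20.72101 − 3.37×(0.6795 + 9.913) = −14.975715.
Balance: K_A = K_B − x×(3.37 − 2.14), so x = (K_B − K_A)/(3.37 − 2.14) = 1.39368/1.23 = 1.13 km.

1.13 km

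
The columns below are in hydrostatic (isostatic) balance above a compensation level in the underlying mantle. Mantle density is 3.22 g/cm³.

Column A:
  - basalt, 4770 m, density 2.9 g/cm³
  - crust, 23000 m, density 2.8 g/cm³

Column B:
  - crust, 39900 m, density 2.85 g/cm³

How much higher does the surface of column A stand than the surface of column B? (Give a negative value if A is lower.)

For any compensation level in the mantle, the mantle terms cancel and isostasy reduces to e = (Σt_A − Σt_B) − (Σ(ρt)_A − Σ(ρt)_B) / ρ_m.
Σt_A = 27770 m; Σt_B = 39900 m; Σ(ρt)_A = 78233; Σ(ρt)_B = 113715 (in m·g/cm³).
e = (27770 − 39900) − (78233 − 113715) / 3.22 = −1110 m.

−1110 m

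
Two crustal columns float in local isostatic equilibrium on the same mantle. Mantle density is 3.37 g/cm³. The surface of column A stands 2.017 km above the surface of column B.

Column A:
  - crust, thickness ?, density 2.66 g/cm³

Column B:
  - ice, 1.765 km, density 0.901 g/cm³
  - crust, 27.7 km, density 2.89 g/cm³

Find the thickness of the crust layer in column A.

Take the compensation level at the base of the deeper column (depth z_c below the surface of column A) and equate Σ ρ_i t_i down to z_c; mantle fills any gap and the z_c terms cancel.
Column A: x×2.66 + (z_c − 0 − x)×3.37
Column B: 2.017×0 + 1.765×0.901 + 27.7×2.89 + (z_c − 2.017 − 29.465)×3.37
The z_c×3.37 term appears on both sides and cancels. Collect the known terms of each column as K = Σ(ρt)_known − 3.37 × (depth of known layers): K_A = 0 − 3.37×0 = 0; K_B = 81.643265 − 3.37×(2.017 + 29.465) = −24.451075.
Balance: K_A − x×(3.37 − 2.66) = K_B, so x = (K_A − K_B)/(3.37 − 2.66) = 24.4511/0.71 = 34.4 km.

34.4 km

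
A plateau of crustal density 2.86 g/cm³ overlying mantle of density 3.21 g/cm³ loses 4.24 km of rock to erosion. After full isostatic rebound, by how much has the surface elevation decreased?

0.462 km

Rebound u = e ρ_c/ρ_m = 4.24 km × 2.86/3.21 = 3.778 km.
Net surface drop = e − u = 4.24 km − 3.778 km = e (ρ_m − ρ_c)/ρ_m = 0.462 km.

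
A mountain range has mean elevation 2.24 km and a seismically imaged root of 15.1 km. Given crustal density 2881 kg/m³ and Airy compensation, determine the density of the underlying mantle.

3310 kg/m³

Airy balance: ρ_c h = (ρ_m − ρ_c) r → ρ_m = ρ_c (1 + h/r).
ρ_m = 2881 × (1 + 2.24 km/15.1 km) = 3310 kg/m³.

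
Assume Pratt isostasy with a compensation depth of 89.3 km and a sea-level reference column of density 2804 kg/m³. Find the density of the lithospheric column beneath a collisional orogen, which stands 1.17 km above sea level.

2770 kg/m³

Pratt balance: ρ_ref D = ρ (D + h).
ρ = ρ_ref D/(D + h) = 2804 × 89.3 km/(89.3 km + 1.17 km) = 2770 kg/m³.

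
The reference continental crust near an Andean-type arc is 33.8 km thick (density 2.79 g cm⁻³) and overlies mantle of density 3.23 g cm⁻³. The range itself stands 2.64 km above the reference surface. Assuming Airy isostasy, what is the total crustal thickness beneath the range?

53.2 km

Root depth r = h ρ_c / (ρ_m − ρ_c) = 2.64 km × 2.79 / 0.44 = 16.74 km.
Total thickness = T + h + r = 33.8 km + 2.64 km + 16.74 km = 53.2 km.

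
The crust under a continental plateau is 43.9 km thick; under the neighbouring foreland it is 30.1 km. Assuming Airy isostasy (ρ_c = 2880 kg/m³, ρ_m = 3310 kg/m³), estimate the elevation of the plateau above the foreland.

1.79 km

Excess crust Δ = 43.9 km − 30.1 km = 13.8 km, split between elevation h and root r with h + r = Δ.
Airy balance ρ_c h = (ρ_m − ρ_c) r gives r = h ρ_c/(ρ_m − ρ_c), so h (1 + ρ_c/(ρ_m − ρ_c)) = Δ, i.e. h = Δ (ρ_m − ρ_c)/ρ_m.
h = 13.8 km × 430/3310 = 1.79 km.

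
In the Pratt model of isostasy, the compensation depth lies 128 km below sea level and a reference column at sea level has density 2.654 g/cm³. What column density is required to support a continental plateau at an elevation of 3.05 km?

Pratt balance: ρ_ref D = ρ (D + h).
ρ = ρ_ref D/(D + h) = 2.654 × 128 km/(128 km + 3.05 km) = 2.59 g/cm³.

2.59 g/cm³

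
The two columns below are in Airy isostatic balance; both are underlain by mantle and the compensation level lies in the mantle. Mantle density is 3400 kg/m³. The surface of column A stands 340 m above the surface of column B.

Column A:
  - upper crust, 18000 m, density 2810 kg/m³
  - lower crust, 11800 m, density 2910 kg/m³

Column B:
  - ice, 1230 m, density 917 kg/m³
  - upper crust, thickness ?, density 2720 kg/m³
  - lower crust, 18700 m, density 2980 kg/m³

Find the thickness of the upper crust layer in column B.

6380 m

Take the compensation level at the base of the deeper column (depth z_c below the surface of column A) and equate Σ ρ_i t_i down to z_c; mantle fills any gap and the z_c terms cancel.
Column A: 18000×2810 + 11800×2910 + (z_c − 29800)×3400
Column B: 340×0 + 1230×917 + x×2720 + 18700×2980 + (z_c − 340 − 19930 − x)×3400
The z_c×3400 term appears on both sides and cancels. Collect the known terms of each column as K = Σ(ρt)_known − 3400 × (depth of known layers): K_A = 84918000 − 3400×29800 = −16402000; K_B = 56853910 − 3400×(340 + 19930) = −12064090.
Balance: K_A = K_B − x×(3400 − 2720), so x = (K_B − K_A)/(3400 − 2720) = 4337910/680 = 6380 m.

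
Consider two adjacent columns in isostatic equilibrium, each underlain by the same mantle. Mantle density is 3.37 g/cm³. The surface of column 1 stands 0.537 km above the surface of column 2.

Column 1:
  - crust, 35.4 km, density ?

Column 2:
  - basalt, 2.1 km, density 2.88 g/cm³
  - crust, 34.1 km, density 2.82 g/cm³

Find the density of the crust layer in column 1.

Take the compensation level at the base of the deeper column (depth z_c below the surface of column 1) and equate Σ ρ_i t_i down to z_c; mantle fills any gap and the z_c terms cancel.
Column 1: 35.4×ρ + (z_c − 35.4)×3.37
Column 2: 0.537×0 + 2.1×2.88 + 34.1×2.82 + (z_c − 0.537 − 36.2)×3.37
The z_c×3.37 term appears on both sides and cancels. Collect the known terms of each column as K = Σ(ρt)_known − 3.37 × (depth of known layers): K_1 = 0 − 3.37×35.4 = −119.298; K_2 = 102.21 − 3.37×(0.537 + 36.2) = −21.59369.
Balance: K_1 + 35.4×ρ = K_2, so ρ = (K_2 − K_1)/35.4 = 97.7043/35.4 = 2.76 g/cm³.

2.76 g/cm³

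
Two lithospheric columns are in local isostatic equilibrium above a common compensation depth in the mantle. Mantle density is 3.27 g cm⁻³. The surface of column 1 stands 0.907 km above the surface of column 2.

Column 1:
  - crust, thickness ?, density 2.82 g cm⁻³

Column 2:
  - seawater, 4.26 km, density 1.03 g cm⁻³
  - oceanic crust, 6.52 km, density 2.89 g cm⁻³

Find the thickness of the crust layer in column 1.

Take the compensation level at the base of the deeper column (depth z_c below the surface of column 1) and equate Σ ρ_i t_i down to z_c; mantle fills any gap and the z_c terms cancel.
Column 1: x×2.82 + (z_c − 0 − x)×3.27
Column 2: 0.907×0 + 4.26×1.03 + 6.52×2.89 + (z_c − 0.907 − 10.78)×3.27
The z_c×3.27 term appears on both sides and cancels. Collect the known terms of each column as K = Σ(ρt)_known − 3.27 × (depth of known layers): K_1 = 0 − 3.27×0 = 0; K_2 = 23.2306 − 3.27×(0.907 + 10.78) = −14.98589.
Balance: K_1 − x×(3.27 − 2.82) = K_2, so x = (K_1 − K_2)/(3.27 − 2.82) = 14.9859/0.45 = 33.3 km.

33.3 km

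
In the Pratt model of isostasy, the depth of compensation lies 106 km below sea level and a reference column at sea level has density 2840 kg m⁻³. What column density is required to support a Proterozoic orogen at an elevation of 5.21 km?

2710 kg m⁻³

Pratt balance: ρ_ref D = ρ (D + h).
ρ = ρ_ref D/(D + h) = 2840 × 106 km/(106 km + 5.21 km) = 2710 kg m⁻³.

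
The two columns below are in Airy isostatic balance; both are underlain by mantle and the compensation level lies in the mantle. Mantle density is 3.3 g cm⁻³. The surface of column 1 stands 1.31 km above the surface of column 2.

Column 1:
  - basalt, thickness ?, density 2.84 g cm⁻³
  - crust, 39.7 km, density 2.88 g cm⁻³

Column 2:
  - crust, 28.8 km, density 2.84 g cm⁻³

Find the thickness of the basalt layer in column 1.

Take the compensation level at the base of the deeper column (depth z_c below the surface of column 1) and equate Σ ρ_i t_i down to z_c; mantle fills any gap and the z_c terms cancel.
Column 1: x×2.84 + 39.7×2.88 + (z_c − 39.7 − x)×3.3
Column 2: 1.31×0 + 28.8×2.84 + (z_c − 1.31 − 28.8)×3.3
The z_c×3.3 term appears on both sides and cancels. Collect the known terms of each column as K = Σ(ρt)_known − 3.3 × (depth of known layers): K_1 = 114.336 − 3.3×39.7 = −16.674; K_2 = 81.792 − 3.3×(1.31 + 28.8) = −17.571.
Balance: K_1 − x×(3.3 − 2.84) = K_2, so x = (K_1 − K_2)/(3.3 − 2.84) = 0.897/0.46 = 1.95 km.

1.95 km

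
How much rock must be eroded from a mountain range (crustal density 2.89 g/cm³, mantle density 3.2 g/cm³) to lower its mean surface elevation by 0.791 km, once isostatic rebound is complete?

8.17 km

Net drop Δ = e − u = e − e ρ_c/ρ_m = e (ρ_m − ρ_c)/ρ_m.
e = Δ ρ_m/(ρ_m − ρ_c) = 0.791 km × 3.2/0.31 = 8.17 km.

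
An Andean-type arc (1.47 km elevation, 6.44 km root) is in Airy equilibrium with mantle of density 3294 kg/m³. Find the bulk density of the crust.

2680 kg/m³

ρ_c h = (ρ_m − ρ_c) r → ρ_c (h + r) = ρ_m r → ρ_c = ρ_m r / (h + r).
ρ_c = 3294 × 6.44 km / (1.47 km + 6.44 km) = 2680 kg/m³.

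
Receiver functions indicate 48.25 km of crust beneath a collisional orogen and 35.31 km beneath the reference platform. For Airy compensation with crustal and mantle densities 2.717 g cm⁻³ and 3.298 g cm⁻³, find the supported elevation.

2.28 km

Excess crust Δ = 48.25 km − 35.31 km = 12.94 km, split between elevation h and root r with h + r = Δ.
Airy balance ρ_c h = (ρ_m − ρ_c) r gives r = h ρ_c/(ρ_m − ρ_c), so h (1 + ρ_c/(ρ_m − ρ_c)) = Δ, i.e. h = Δ (ρ_m − ρ_c)/ρ_m.
h = 12.94 km × 0.581/3.298 = 2.28 km.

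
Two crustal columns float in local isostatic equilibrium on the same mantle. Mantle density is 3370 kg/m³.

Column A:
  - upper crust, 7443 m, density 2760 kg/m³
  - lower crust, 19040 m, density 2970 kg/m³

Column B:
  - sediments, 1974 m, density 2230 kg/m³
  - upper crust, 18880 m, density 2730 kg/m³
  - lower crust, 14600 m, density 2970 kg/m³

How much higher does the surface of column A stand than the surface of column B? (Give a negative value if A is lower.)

−2380 m

For any compensation level in the mantle, the mantle terms cancel and isostasy reduces to e = (Σt_A − Σt_B) − (Σ(ρt)_A − Σ(ρt)_B) / ρ_m.
Σt_A = 26483 m; Σt_B = 35454 m; Σ(ρt)_A = 77091480; Σ(ρt)_B = 99306420 (in m·kg/m³).
e = (26483 − 35454) − (77091480 − 99306420) / 3370 = −2380 m.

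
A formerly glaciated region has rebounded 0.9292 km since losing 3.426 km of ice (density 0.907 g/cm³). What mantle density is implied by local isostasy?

ρ_m = ρ_ice t / u = 0.907 × 3.426 km/0.9292 km = 3.34 g/cm³.

3.34 g/cm³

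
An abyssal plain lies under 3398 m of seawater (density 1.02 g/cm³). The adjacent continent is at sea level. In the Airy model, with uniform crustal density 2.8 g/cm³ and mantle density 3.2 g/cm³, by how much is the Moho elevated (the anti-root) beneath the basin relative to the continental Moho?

15100 m

Isostatic balance requires: replacing crust with seawater at the top is compensated by replacing crust with mantle at the base: d (ρ_c − ρ_w) = a (ρ_m − ρ_c).
a = d (ρ_c − ρ_w)/(ρ_m − ρ_c) = 3398 m × 1.78/0.4 = 15100 m.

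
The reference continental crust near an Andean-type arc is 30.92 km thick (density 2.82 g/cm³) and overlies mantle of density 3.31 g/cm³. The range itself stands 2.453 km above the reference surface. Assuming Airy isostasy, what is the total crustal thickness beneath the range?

Root depth r = h ρ_c / (ρ_m − ρ_c) = 2.453 km × 2.82 / 0.49 = 14.12 km.
Total thickness = T + h + r = 30.92 km + 2.453 km + 14.12 km = 47.5 km.

47.5 km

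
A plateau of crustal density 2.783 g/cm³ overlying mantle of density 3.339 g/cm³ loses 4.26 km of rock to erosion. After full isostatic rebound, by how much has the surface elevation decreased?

0.709 km

Rebound u = e ρ_c/ρ_m = 4.26 km × 2.783/3.339 = 3.551 km.
Net surface drop = e − u = 4.26 km − 3.551 km = e (ρ_m − ρ_c)/ρ_m = 0.709 km.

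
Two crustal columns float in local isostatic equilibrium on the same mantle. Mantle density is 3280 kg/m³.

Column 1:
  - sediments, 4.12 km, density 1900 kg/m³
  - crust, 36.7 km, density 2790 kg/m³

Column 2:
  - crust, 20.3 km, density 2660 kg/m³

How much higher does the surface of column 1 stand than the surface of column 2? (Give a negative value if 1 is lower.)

For any compensation level in the mantle, the mantle terms cancel and isostasy reduces to e = (Σt_1 − Σt_2) − (Σ(ρt)_1 − Σ(ρt)_2) / ρ_m.
Σt_1 = 40.82 km; Σt_2 = 20.3 km; Σ(ρt)_1 = 110221; Σ(ρt)_2 = 53998 (in km·kg/m³).
e = (40.82 − 20.3) − (110221 − 53998) / 3280 = 3.38 km.

3.38 km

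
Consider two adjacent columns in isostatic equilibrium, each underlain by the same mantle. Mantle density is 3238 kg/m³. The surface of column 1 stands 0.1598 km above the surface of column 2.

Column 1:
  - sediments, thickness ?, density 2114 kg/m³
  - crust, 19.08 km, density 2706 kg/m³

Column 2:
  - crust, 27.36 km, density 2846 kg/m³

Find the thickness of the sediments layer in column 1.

0.972 km

Take the compensation level at the base of the deeper column (depth z_c below the surface of column 1) and equate Σ ρ_i t_i down to z_c; mantle fills any gap and the z_c terms cancel.
Column 1: x×2114 + 19.08×2706 + (z_c − 19.08 − x)×3238
Column 2: 0.1598×0 + 27.36×2846 + (z_c − 0.1598 − 27.36)×3238
The z_c×3238 term appears on both sides and cancels. Collect the known terms of each column as K = Σ(ρt)_known − 3238 × (depth of known layers): K_1 = 51630.48 − 3238×19.08 = −10150.56; K_2 = 77866.56 − 3238×(0.1598 + 27.36) = −11242.5524.
Balance: K_1 − x×(3238 − 2114) = K_2, so x = (K_1 − K_2)/(3238 − 2114) = 1091.99/1124 = 0.972 km.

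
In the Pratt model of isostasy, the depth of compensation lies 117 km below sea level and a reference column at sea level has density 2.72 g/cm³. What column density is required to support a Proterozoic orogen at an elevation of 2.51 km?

Pratt balance: ρ_ref D = ρ (D + h).
ρ = ρ_ref D/(D + h) = 2.72 × 117 km/(117 km + 2.51 km) = 2.66 g/cm³.

2.66 g/cm³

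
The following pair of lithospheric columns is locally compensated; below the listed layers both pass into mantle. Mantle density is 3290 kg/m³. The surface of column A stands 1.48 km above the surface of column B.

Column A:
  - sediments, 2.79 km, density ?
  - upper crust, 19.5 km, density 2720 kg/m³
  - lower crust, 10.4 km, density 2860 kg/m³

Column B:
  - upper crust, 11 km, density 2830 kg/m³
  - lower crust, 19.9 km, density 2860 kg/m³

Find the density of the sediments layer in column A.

2250 kg/m³

Take the compensation level at the base of the deeper column (depth z_c below the surface of column A) and equate Σ ρ_i t_i down to z_c; mantle fills any gap and the z_c terms cancel.
Column A: 2.79×ρ + 19.5×2720 + 10.4×2860 + (z_c − 32.69)×3290
Column B: 1.48×0 + 11×2830 + 19.9×2860 + (z_c − 1.48 − 30.9)×3290
The z_c×3290 term appears on both sides and cancels. Collect the known terms of each column as K = Σ(ρt)_known − 3290 × (depth of known layers): K_A = 82784 − 3290×32.69 = −24766.1; K_B = 88044 − 3290×(1.48 + 30.9) = −18486.2.
Balance: K_A + 2.79×ρ = K_B, so ρ = (K_B − K_A)/2.79 = 6279.9/2.79 = 2250 kg/m³.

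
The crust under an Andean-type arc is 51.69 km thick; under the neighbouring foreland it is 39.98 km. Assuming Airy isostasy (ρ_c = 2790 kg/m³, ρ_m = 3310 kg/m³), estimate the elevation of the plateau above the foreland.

1.84 km

Excess crust Δ = 51.69 km − 39.98 km = 11.71 km, split between elevation h and root r with h + r = Δ.
Airy balance ρ_c h = (ρ_m − ρ_c) r gives r = h ρ_c/(ρ_m − ρ_c), so h (1 + ρ_c/(ρ_m − ρ_c)) = Δ, i.e. h = Δ (ρ_m − ρ_c)/ρ_m.
h = 11.71 km × 520/3310 = 1.84 km.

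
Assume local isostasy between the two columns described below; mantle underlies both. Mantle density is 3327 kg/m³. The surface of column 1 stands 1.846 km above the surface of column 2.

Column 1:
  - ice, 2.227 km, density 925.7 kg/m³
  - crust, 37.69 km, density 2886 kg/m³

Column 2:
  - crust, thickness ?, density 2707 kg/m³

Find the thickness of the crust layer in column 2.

25.5 km

Take the compensation level at the base of the deeper column (depth z_c below the surface of column 1) and equate Σ ρ_i t_i down to z_c; mantle fills any gap and the z_c terms cancel.
Column 1: 2.227×925.7 + 37.69×2886 + (z_c − 39.917)×3327
Column 2: 1.846×0 + x×2707 + (z_c − 1.846 − 0 − x)×3327
The z_c×3327 term appears on both sides and cancels. Collect the known terms of each column as K = Σ(ρt)_known − 3327 × (depth of known layers): K_1 = 110834.874 − 3327×39.917 = −21968.9851; K_2 = 0 − 3327×(1.846 + 0) = −6141.642.
Balance: K_1 = K_2 − x×(3327 − 2707), so x = (K_2 − K_1)/(3327 − 2707) = 15827.3/620 = 25.5 km.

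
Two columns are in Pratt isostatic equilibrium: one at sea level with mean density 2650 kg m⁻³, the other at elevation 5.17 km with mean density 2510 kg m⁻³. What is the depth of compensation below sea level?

92.7 km

ρ_ref D = ρ (D + h) → D (ρ_ref − ρ) = ρ h.
D = ρ h/(ρ_ref − ρ) = 2510 × 5.17 km/(2650 − 2510) = 92.7 km.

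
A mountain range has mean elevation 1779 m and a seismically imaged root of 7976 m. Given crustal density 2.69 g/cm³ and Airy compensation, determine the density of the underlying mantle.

Airy balance: ρ_c h = (ρ_m − ρ_c) r → ρ_m = ρ_c (1 + h/r).
ρ_m = 2.69 × (1 + 1779 m/7976 m) = 3.29 g/cm³.

3.29 g/cm³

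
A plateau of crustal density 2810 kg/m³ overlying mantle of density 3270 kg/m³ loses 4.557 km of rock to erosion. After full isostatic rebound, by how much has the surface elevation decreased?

0.641 km

Rebound u = e ρ_c/ρ_m = 4.557 km × 2810/3270 = 3.916 km.
Net surface drop = e − u = 4.557 km − 3.916 km = e (ρ_m − ρ_c)/ρ_m = 0.641 km.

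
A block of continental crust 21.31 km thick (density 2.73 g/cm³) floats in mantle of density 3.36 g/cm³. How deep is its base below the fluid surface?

Draft d = t ρ_obj/ρ_fluid = 21.31 km × 2.73/3.36 = 17.3 km.

17.3 km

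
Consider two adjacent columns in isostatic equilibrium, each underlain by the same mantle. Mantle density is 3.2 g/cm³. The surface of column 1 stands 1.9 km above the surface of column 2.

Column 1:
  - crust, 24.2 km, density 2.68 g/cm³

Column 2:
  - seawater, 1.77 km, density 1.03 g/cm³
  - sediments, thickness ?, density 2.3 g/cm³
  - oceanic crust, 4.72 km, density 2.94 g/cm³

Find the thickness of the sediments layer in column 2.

1.6 km

Take the compensation level at the base of the deeper column (depth z_c below the surface of column 1) and equate Σ ρ_i t_i down to z_c; mantle fills any gap and the z_c terms cancel.
Column 1: 24.2×2.68 + (z_c − 24.2)×3.2
Column 2: 1.9×0 + 1.77×1.03 + x×2.3 + 4.72×2.94 + (z_c − 1.9 − 6.49 − x)×3.2
The z_c×3.2 term appears on both sides and cancels. Collect the known terms of each column as K = Σ(ρt)_known − 3.2 × (depth of known layers): K_1 = 64.856 − 3.2×24.2 = −12.584; K_2 = 15.6999 − 3.2×(1.9 + 6.49) = −11.1481.
Balance: K_1 = K_2 − x×(3.2 − 2.3), so x = (K_2 − K_1)/(3.2 − 2.3) = 1.4359/0.9 = 1.6 km.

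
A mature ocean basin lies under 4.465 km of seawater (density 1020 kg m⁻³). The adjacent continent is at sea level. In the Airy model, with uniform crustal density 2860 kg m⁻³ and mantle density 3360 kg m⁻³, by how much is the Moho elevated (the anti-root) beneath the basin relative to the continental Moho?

Isostatic balance requires: replacing crust with seawater at the top is compensated by replacing crust with mantle at the base: d (ρ_c − ρ_w) = a (ρ_m − ρ_c).
a = d (ρ_c − ρ_w)/(ρ_m − ρ_c) = 4.465 km × 1840/500 = 16.4 km.

16.4 km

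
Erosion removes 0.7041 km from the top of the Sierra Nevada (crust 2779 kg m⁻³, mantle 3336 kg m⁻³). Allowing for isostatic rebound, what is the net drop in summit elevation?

0.118 km

Rebound u = e ρ_c/ρ_m = 0.7041 km × 2779/3336 = 0.5865 km.
Net surface drop = e − u = 0.7041 km − 0.5865 km = e (ρ_m − ρ_c)/ρ_m = 0.118 km.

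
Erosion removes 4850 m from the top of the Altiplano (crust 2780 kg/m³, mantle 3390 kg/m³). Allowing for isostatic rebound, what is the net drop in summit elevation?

873 m

Rebound u = e ρ_c/ρ_m = 4850 m × 2780/3390 = 3977 m.
Net surface drop = e − u = 4850 m − 3977 m = e (ρ_m − ρ_c)/ρ_m = 873 m.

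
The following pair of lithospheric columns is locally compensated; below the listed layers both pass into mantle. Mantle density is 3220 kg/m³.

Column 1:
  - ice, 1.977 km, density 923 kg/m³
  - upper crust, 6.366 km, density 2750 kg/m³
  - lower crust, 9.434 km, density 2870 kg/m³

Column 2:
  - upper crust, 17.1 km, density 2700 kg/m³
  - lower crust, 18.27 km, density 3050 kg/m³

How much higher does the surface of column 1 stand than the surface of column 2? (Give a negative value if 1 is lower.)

For any compensation level in the mantle, the mantle terms cancel and isostasy reduces to e = (Σt_1 − Σt_2) − (Σ(ρt)_1 − Σ(ρt)_2) / ρ_m.
Σt_1 = 17.777 km; Σt_2 = 35.37 km; Σ(ρt)_1 = 46406.851; Σ(ρt)_2 = 101893.5 (in km·kg/m³).
e = (17.777 − 35.37) − (46406.851 − 101893.5) / 3220 = −0.361 km.

−0.361 km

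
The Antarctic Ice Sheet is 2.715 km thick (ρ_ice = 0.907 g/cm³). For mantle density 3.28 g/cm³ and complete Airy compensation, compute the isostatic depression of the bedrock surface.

By Archimedes' principle applied to the lithosphere: the ice load ρ_ice t is balanced by mantle displaced below, ρ_m s.
s = t ρ_ice / ρ_m = 2.715 km × 0.907/3.28 = 0.751 km.

0.751 km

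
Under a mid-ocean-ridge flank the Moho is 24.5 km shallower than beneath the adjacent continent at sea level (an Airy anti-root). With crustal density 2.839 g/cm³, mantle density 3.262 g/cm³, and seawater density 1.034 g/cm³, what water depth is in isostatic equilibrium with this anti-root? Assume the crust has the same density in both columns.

Replacing a thickness d of crust by seawater at the top must be balanced by replacing crust with mantle at the base: d (ρ_c − ρ_w) = a (ρ_m − ρ_c).
d = a (ρ_m − ρ_c)/(ρ_c − ρ_w) = 24.5 km × 0.423/1.805 = 5.74 km.

5.74 km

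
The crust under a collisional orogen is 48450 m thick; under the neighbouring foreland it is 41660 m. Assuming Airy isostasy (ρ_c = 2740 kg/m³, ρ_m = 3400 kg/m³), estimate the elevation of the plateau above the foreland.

Excess crust Δ = 48450 m − 41660 m = 6790 m, split between elevation h and root r with h + r = Δ.
Airy balance ρ_c h = (ρ_m − ρ_c) r gives r = h ρ_c/(ρ_m − ρ_c), so h (1 + ρ_c/(ρ_m − ρ_c)) = Δ, i.e. h = Δ (ρ_m − ρ_c)/ρ_m.
h = 6790 m × 660/3400 = 1320 m.

1320 m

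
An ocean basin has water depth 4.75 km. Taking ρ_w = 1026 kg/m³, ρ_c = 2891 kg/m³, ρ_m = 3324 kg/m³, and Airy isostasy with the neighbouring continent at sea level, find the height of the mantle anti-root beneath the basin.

By Archimedes' principle applied to the lithosphere: replacing crust with seawater at the top is compensated by replacing crust with mantle at the base: d (ρ_c − ρ_w) = a (ρ_m − ρ_c).
a = d (ρ_c − ρ_w)/(ρ_m − ρ_c) = 4.75 km × 1865/433 = 20.5 km.

20.5 km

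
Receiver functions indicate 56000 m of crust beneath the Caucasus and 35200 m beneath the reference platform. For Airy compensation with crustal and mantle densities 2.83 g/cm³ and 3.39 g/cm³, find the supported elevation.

3440 m

Excess crust Δ = 56000 m − 35200 m = 20800 m, split between elevation h and root r with h + r = Δ.
Airy balance ρ_c h = (ρ_m − ρ_c) r gives r = h ρ_c/(ρ_m − ρ_c), so h (1 + ρ_c/(ρ_m − ρ_c)) = Δ, i.e. h = Δ (ρ_m − ρ_c)/ρ_m.
h = 20800 m × 0.56/3.39 = 3440 m.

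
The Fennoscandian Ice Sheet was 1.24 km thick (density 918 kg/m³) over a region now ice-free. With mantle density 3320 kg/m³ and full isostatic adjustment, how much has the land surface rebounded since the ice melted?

0.343 km

Removing the load lets mantle flow back in; uplift u satisfies ρ_ice t = ρ_m u.
u = t ρ_ice/ρ_m = 1.24 km × 918/3320 = 0.343 km.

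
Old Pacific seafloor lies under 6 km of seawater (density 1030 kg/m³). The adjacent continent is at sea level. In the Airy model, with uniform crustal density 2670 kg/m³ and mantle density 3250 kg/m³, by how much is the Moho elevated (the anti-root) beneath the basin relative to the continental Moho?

By Archimedes' principle applied to the lithosphere: replacing crust with seawater at the top is compensated by replacing crust with mantle at the base: d (ρ_c − ρ_w) = a (ρ_m − ρ_c).
a = d (ρ_c − ρ_w)/(ρ_m − ρ_c) = 6 km × 1640/580 = 17 km.

17 km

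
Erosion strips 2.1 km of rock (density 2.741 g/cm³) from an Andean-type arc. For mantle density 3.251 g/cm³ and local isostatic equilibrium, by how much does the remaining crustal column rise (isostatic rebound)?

1.77 km

Unloading: uplift u = e ρ_c/ρ_m = 2.1 km × 2.741/3.251 = 1.77 km.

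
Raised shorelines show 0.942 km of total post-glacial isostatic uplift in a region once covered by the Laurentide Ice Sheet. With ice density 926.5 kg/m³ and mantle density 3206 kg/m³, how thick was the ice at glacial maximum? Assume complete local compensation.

u = t ρ_ice/ρ_m → t = u ρ_m/ρ_ice = 0.942 km × 3206/926.5 = 3.26 km.

3.26 km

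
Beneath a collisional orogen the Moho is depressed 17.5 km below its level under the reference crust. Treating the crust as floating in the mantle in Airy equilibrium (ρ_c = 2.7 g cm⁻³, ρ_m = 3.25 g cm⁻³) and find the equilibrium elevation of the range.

3.56 km

Balancing pressure at the compensation depth: ρ_c h = (ρ_m − ρ_c) r.
h = r (ρ_m − ρ_c) / ρ_c = 17.5 km × (3.25 − 2.7) / 2.7 = 3.56 km.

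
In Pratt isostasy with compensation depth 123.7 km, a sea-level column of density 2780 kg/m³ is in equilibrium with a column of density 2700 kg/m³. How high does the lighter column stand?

ρ_ref D = ρ (D + h) → h = D (ρ_ref − ρ)/ρ.
h = 123.7 km × (2780 − 2700)/2700 = 3.67 km.

3.67 km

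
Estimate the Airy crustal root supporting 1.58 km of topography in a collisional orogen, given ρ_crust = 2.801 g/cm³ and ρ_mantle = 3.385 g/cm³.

7.58 km

For local isostatic compensation: the weight of the topography is balanced by the buoyancy of the root, ρ_c h = (ρ_m − ρ_c) r.
r = h · ρ_c / (ρ_m − ρ_c) = 1.58 km × 2.801 / (3.385 − 2.801) = 7.58 km.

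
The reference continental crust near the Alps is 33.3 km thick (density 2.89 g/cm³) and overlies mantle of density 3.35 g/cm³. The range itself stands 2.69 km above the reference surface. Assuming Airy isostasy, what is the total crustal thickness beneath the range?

52.9 km

Root depth r = h ρ_c / (ρ_m − ρ_c) = 2.69 km × 2.89 / 0.46 = 16.9 km.
Total thickness = T + h + r = 33.3 km + 2.69 km + 16.9 km = 52.9 km.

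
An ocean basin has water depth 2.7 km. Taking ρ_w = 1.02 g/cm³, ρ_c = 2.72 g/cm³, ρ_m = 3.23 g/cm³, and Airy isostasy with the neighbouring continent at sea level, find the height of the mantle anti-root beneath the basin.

Isostatic balance requires: replacing crust with seawater at the top is compensated by replacing crust with mantle at the base: d (ρ_c − ρ_w) = a (ρ_m − ρ_c).
a = d (ρ_c − ρ_w)/(ρ_m − ρ_c) = 2.7 km × 1.7/0.51 = 9 km.

9 km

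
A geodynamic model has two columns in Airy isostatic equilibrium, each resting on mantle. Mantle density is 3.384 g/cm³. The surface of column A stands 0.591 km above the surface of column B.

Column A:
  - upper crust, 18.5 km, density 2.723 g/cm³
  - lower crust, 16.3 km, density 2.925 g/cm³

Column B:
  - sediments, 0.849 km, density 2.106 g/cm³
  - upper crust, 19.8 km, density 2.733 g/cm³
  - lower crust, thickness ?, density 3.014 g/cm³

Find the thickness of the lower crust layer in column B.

10.1 km

Take the compensation level at the base of the deeper column (depth z_c below the surface of column A) and equate Σ ρ_i t_i down to z_c; mantle fills any gap and the z_c terms cancel.
Column A: 18.5×2.723 + 16.3×2.925 + (z_c − 34.8)×3.384
Column B: 0.591×0 + 0.849×2.106 + 19.8×2.733 + x×3.014 + (z_c − 0.591 − 20.649 − x)×3.384
The z_c×3.384 term appears on both sides and cancels. Collect the known terms of each column as K = Σ(ρt)_known − 3.384 × (depth of known layers): K_A = 98.053 − 3.384×34.8 = −19.7102; K_B = 55.901394 − 3.384×(0.591 + 20.649) = −15.974766.
Balance: K_A = K_B − x×(3.384 − 3.014), so x = (K_B − K_A)/(3.384 − 3.014) = 3.73543/0.37 = 10.1 km.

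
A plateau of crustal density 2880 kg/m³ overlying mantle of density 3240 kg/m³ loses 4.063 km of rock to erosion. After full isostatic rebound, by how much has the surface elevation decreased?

0.451 km

Rebound u = e ρ_c/ρ_m = 4.063 km × 2880/3240 = 3.612 km.
Net surface drop = e − u = 4.063 km − 3.612 km = e (ρ_m − ρ_c)/ρ_m = 0.451 km.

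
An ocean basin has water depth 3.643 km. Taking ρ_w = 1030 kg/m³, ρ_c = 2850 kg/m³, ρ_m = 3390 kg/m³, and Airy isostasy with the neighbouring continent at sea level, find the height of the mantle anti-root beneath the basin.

Balancing pressure at the compensation depth: replacing crust with seawater at the top is compensated by replacing crust with mantle at the base: d (ρ_c − ρ_w) = a (ρ_m − ρ_c).
a = d (ρ_c − ρ_w)/(ρ_m − ρ_c) = 3.643 km × 1820/540 = 12.3 km.

12.3 km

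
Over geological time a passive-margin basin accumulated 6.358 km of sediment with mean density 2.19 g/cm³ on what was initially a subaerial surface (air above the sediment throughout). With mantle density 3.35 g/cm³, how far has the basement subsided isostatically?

Subaerial load: s = t ρ_sed / ρ_m = 6.358 km × 2.19/3.35 = 4.16 km.

4.16 km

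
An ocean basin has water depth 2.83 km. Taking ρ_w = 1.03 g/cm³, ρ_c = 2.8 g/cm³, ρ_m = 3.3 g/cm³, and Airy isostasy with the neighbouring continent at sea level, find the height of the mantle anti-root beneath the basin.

Isostatic balance requires: replacing crust with seawater at the top is compensated by replacing crust with mantle at the base: d (ρ_c − ρ_w) = a (ρ_m − ρ_c).
a = d (ρ_c − ρ_w)/(ρ_m − ρ_c) = 2.83 km × 1.77/0.5 = 10 km.

10 km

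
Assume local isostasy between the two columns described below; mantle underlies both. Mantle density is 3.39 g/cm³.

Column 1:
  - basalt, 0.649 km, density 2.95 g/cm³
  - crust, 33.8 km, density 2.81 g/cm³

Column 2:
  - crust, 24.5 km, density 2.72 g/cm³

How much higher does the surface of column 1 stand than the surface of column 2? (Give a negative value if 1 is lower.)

For any compensation level in the mantle, the mantle terms cancel and isostasy reduces to e = (Σt_1 − Σt_2) − (Σ(ρt)_1 − Σ(ρt)_2) / ρ_m.
Σt_1 = 34.449 km; Σt_2 = 24.5 km; Σ(ρt)_1 = 96.89255; Σ(ρt)_2 = 66.64 (in km·g/cm³).
e = (34.449 − 24.5) − (96.89255 − 66.64) / 3.39 = 1.02 km.

1.02 km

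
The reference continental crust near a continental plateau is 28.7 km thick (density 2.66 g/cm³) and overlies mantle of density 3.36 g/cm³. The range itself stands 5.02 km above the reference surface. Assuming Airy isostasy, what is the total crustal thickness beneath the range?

Root depth r = h ρ_c / (ρ_m − ρ_c) = 5.02 km × 2.66 / 0.7 = 19.08 km.
Total thickness = T + h + r = 28.7 km + 5.02 km + 19.08 km = 52.8 km.

52.8 km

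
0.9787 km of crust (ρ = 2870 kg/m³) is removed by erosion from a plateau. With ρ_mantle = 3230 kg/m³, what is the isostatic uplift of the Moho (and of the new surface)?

Unloading: uplift u = e ρ_c/ρ_m = 0.9787 km × 2870/3230 = 0.87 km.

0.87 km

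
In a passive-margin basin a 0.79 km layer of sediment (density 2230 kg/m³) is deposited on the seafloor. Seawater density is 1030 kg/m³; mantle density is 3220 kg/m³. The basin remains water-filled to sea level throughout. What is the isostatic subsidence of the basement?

Submarine loading: the sediment displaces seawater, and the subsidence is in turn flooded, so s (ρ_m − ρ_w) = t (ρ_sed − ρ_w).
s = 0.79 km × (2230 − 1030) / (3220 − 1030) = 0.433 km.

0.433 km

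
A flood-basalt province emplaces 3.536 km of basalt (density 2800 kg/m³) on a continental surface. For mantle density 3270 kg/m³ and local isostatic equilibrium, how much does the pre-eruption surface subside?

3.03 km

Subaerial loading: s = t ρ_load / ρ_m.
s = 3.536 km × 2800/3270 = 3.03 km.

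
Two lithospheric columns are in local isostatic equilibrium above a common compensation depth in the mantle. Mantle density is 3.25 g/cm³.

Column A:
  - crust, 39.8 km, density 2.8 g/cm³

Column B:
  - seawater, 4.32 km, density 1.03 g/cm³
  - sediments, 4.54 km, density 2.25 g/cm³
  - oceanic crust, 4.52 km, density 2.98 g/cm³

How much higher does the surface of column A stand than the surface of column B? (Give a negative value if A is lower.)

For any compensation level in the mantle, the mantle terms cancel and isostasy reduces to e = (Σt_A − Σt_B) − (Σ(ρt)_A − Σ(ρt)_B) / ρ_m.
Σt_A = 39.8 km; Σt_B = 13.38 km; Σ(ρt)_A = 111.44; Σ(ρt)_B = 28.1342 (in km·g/cm³).
e = (39.8 − 13.38) − (111.44 − 28.1342) / 3.25 = 0.787 km.

0.787 km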